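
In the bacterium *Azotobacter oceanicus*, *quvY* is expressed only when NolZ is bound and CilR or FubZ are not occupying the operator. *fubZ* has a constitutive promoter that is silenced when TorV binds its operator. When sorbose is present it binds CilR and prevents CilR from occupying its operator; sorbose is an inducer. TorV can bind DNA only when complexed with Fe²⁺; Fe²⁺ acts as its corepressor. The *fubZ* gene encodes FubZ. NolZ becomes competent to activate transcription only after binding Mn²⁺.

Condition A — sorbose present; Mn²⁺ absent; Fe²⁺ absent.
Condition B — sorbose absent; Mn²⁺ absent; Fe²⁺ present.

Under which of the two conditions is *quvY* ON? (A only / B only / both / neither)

neither

Condition A:
Sorbose is present, so CilR is inactive.
Mn²⁺ is absent, so NolZ is inactive.
Fe²⁺ is absent, so TorV is inactive.
With no repressor bound, *fubZ* is transcribed.
So FubZ is produced and active.
With repressor FubZ bound, *quvY* is not transcribed.
→ *quvY* is OFF in A.
Condition B:
Sorbose is absent, so CilR is active.
Mn²⁺ is absent, so NolZ is inactive.
Fe²⁺ is present, so TorV is active.
With repressor TorV bound, *fubZ* is not transcribed.
So FubZ is not produced.
With repressor CilR bound, *quvY* is not transcribed.
→ *quvY* is OFF in B.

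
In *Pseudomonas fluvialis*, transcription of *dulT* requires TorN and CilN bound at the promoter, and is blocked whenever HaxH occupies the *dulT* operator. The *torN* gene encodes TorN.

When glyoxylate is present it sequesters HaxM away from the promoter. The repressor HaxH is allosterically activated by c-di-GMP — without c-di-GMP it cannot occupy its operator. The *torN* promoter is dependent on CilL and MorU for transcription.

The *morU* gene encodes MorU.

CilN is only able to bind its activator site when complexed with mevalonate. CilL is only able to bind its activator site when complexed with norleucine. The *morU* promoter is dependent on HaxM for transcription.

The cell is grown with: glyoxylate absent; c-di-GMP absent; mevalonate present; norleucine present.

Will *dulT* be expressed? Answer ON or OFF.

Norleucine is present, so CilL is active.
Glyoxylate is absent, so HaxM is active.
No repressor is bound and HaxM is active, so *morU* is transcribed.
So MorU is produced and active.
No repressor is bound and CilL and MorU are active, so *torN* is transcribed.
So TorN is produced and active.
Mevalonate is present, so CilN is active.
c-di-GMP is absent, so HaxH is inactive.
No repressor is bound and TorN and CilN are active, so *dulT* is transcribed.

ON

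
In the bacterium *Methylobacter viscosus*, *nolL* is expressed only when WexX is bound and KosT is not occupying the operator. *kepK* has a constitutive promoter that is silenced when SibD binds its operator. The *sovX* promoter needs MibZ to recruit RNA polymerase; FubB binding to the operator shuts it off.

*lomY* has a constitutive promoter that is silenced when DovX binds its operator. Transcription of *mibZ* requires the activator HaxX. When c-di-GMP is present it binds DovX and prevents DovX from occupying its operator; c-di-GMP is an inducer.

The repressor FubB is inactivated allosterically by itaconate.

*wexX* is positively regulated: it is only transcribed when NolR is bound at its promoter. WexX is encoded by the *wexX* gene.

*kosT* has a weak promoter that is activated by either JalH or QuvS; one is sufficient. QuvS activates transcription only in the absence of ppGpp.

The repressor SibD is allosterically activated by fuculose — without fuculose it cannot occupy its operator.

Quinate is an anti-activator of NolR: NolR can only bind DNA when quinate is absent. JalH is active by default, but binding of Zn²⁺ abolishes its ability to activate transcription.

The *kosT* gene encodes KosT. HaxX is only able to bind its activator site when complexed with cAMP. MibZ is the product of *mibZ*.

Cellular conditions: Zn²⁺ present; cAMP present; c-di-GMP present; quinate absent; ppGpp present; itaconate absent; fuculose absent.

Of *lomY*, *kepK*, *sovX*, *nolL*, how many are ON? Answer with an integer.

c-di-GMP is present, so DovX is inactive.
With no repressor bound, *lomY* is transcribed.
→ *lomY* is ON.
Fuculose is absent, so SibD is inactive.
With no repressor bound, *kepK* is transcribed.
→ *kepK* is ON.
Itaconate is absent, so FubB is active.
cAMP is present, so HaxX is active.
No repressor is bound and HaxX is active, so *mibZ* is transcribed.
So MibZ is produced and active.
With repressor FubB bound, *sovX* is not transcribed.
→ *sovX* is OFF.
Zn²⁺ is present, so JalH is inactive.
ppGpp is present, so QuvS is inactive.
No activator is available at the *kosT* promoter, so *kosT* is not transcribed.
So KosT is not produced.
Quinate is absent, so NolR is active.
No repressor is bound and NolR is active, so *wexX* is transcribed.
So WexX is produced and active.
No repressor is bound and WexX is active, so *nolL* is transcribed.
→ *nolL* is ON.
3 of the 4 genes are transcribed.

3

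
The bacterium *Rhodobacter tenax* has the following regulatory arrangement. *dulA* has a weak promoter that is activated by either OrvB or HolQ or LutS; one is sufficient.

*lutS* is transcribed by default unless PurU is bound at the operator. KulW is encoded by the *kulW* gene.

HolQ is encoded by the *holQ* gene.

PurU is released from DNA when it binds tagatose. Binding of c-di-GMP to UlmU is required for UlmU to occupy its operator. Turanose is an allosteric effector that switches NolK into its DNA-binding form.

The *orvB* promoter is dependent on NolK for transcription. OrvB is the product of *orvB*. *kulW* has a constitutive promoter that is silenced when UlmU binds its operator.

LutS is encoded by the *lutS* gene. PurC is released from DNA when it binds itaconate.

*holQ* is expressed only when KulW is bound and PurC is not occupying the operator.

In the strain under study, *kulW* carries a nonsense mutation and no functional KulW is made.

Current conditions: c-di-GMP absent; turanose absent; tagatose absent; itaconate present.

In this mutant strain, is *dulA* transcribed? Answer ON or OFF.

OFF

Turanose is absent, so NolK is inactive.
Required activator NolK is absent, so *orvB* is not transcribed.
So OrvB is not produced.
KulW is non-functional in this strain, so it has no effect.
Itaconate is present, so PurC is inactive.
Required activator KulW is absent, so *holQ* is not transcribed.
So HolQ is not produced.
Tagatose is absent, so PurU is active.
With repressor PurU bound, *lutS* is not transcribed.
So LutS is not produced.
No activator is available at the *dulA* promoter, so *dulA* is not transcribed.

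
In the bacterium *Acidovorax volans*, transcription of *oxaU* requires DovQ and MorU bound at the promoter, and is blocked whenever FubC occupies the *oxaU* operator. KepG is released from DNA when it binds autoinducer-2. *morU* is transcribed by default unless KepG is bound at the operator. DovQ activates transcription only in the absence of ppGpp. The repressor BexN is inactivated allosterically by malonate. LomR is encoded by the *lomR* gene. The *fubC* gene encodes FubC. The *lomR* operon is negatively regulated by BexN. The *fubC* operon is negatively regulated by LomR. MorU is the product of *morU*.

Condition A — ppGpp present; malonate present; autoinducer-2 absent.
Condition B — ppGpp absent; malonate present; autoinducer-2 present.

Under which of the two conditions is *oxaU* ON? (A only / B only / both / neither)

Condition A:
ppGpp is present, so DovQ is inactive.
Malonate is present, so BexN is inactive.
With no repressor bound, *lomR* is transcribed.
So LomR is produced and active.
With repressor LomR bound, *fubC* is not transcribed.
So FubC is not produced.
Autoinducer-2 is absent, so KepG is active.
With repressor KepG bound, *morU* is not transcribed.
So MorU is not produced.
Required activator DovQ is absent, so *oxaU* is not transcribed.
→ *oxaU* is OFF in A.
Condition B:
ppGpp is absent, so DovQ is active.
Malonate is present, so BexN is inactive.
With no repressor bound, *lomR* is transcribed.
So LomR is produced and active.
With repressor LomR bound, *fubC* is not transcribed.
So FubC is not produced.
Autoinducer-2 is present, so KepG is inactive.
With no repressor bound, *morU* is transcribed.
So MorU is produced and active.
No repressor is bound and DovQ and MorU are active, so *oxaU* is transcribed.
→ *oxaU* is ON in B.

B only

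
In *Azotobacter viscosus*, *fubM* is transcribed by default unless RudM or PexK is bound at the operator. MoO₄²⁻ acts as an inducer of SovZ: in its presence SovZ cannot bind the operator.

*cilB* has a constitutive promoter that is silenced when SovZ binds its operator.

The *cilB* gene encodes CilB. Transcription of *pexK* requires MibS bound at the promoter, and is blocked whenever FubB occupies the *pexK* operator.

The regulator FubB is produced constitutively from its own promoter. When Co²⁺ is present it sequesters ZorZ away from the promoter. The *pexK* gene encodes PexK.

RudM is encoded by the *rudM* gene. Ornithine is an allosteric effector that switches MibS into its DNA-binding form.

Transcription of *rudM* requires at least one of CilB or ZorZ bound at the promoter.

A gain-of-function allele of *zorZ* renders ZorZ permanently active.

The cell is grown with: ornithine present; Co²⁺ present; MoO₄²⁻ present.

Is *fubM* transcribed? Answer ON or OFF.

MoO₄²⁻ is present, so SovZ is inactive.
With no repressor bound, *cilB* is transcribed.
So CilB is produced and active.
ZorZ is constitutively active in this strain.
Activator CilB is present, so *rudM* is transcribed.
So RudM is produced and active.
Ornithine is present, so MibS is active.
FubB is produced constitutively and is active.
With repressor FubB bound, *pexK* is not transcribed.
So PexK is not produced.
With repressor RudM bound, *fubM* is not transcribed.

OFF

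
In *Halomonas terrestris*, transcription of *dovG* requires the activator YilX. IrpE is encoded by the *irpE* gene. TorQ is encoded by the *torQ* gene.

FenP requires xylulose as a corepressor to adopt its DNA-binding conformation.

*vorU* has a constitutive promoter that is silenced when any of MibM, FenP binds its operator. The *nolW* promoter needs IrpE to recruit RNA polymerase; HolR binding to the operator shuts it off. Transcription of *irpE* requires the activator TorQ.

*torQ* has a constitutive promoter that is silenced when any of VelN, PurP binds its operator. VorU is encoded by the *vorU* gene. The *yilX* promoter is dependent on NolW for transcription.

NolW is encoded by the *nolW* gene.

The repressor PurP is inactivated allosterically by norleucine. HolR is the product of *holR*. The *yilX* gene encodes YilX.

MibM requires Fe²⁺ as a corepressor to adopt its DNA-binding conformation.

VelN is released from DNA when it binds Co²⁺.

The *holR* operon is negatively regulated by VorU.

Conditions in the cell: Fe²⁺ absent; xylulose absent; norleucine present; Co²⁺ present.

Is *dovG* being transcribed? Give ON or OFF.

ON

Co²⁺ is present, so VelN is inactive.
Norleucine is present, so PurP is inactive.
With no repressor bound, *torQ* is transcribed.
So TorQ is produced and active.
No repressor is bound and TorQ is active, so *irpE* is transcribed.
So IrpE is produced and active.
Fe²⁺ is absent, so MibM is inactive.
Xylulose is absent, so FenP is inactive.
With no repressor bound, *vorU* is transcribed.
So VorU is produced and active.
With repressor VorU bound, *holR* is not transcribed.
So HolR is not produced.
No repressor is bound and IrpE is active, so *nolW* is transcribed.
So NolW is produced and active.
No repressor is bound and NolW is active, so *yilX* is transcribed.
So YilX is produced and active.
No repressor is bound and YilX is active, so *dovG* is transcribed.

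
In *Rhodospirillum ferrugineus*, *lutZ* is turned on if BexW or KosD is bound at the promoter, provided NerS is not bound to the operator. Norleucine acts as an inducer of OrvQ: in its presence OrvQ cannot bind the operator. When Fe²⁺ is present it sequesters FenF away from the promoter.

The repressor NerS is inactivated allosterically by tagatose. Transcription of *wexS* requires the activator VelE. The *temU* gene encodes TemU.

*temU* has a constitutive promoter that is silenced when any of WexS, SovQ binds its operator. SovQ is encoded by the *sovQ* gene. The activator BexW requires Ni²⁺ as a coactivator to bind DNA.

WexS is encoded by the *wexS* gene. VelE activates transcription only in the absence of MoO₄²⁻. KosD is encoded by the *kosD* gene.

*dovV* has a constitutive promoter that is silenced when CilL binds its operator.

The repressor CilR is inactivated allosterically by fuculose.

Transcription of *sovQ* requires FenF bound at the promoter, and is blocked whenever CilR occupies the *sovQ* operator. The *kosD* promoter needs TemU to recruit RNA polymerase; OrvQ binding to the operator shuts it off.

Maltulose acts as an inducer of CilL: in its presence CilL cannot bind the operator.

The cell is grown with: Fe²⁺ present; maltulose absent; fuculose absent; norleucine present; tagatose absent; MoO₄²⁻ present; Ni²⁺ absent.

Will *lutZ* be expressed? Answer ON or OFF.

OFF

Tagatose is absent, so NerS is active.
Ni²⁺ is absent, so BexW is inactive.
MoO₄²⁻ is present, so VelE is inactive.
Required activator VelE is absent, so *wexS* is not transcribed.
So WexS is not produced.
Fe²⁺ is present, so FenF is inactive.
Fuculose is absent, so CilR is active.
With repressor CilR bound, *sovQ* is not transcribed.
So SovQ is not produced.
With no repressor bound, *temU* is transcribed.
So TemU is produced and active.
Norleucine is present, so OrvQ is inactive.
No repressor is bound and TemU is active, so *kosD* is transcribed.
So KosD is produced and active.
With repressor NerS bound, *lutZ* is not transcribed.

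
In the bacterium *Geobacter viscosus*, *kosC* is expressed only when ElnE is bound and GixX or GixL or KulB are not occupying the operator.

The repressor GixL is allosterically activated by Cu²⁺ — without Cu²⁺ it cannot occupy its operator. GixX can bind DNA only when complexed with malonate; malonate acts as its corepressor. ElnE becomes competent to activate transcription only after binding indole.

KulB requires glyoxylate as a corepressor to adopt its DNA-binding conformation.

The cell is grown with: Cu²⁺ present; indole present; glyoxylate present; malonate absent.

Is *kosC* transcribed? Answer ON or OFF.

OFF

Malonate is absent, so GixX is inactive.
Cu²⁺ is present, so GixL is active.
Glyoxylate is present, so KulB is active.
Indole is present, so ElnE is active.
With repressor GixL bound, *kosC* is not transcribed.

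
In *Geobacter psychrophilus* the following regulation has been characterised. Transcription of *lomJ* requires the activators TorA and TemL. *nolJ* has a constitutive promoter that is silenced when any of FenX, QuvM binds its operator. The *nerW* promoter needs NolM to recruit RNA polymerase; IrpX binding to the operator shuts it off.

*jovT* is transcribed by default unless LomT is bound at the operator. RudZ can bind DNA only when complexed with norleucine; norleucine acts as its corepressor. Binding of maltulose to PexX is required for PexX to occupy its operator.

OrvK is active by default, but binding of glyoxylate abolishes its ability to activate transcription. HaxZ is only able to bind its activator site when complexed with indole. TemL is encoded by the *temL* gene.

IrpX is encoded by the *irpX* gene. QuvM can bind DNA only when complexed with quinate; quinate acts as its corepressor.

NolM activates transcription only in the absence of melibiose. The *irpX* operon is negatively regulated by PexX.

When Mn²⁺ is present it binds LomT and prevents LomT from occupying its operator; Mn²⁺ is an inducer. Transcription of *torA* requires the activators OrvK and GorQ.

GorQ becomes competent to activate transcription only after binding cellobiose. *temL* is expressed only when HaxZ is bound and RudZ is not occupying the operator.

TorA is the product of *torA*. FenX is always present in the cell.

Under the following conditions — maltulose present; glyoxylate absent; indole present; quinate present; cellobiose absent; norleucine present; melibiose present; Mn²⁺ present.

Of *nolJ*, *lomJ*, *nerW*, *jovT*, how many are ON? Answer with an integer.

FenX is produced constitutively and is active.
Quinate is present, so QuvM is active.
With repressor FenX bound, *nolJ* is not transcribed.
→ *nolJ* is OFF.
Glyoxylate is absent, so OrvK is active.
Cellobiose is absent, so GorQ is inactive.
Required activator GorQ is absent, so *torA* is not transcribed.
So TorA is not produced.
Indole is present, so HaxZ is active.
Norleucine is present, so RudZ is active.
With repressor RudZ bound, *temL* is not transcribed.
So TemL is not produced.
Required activator TorA is absent, so *lomJ* is not transcribed.
→ *lomJ* is OFF.
Maltulose is present, so PexX is active.
With repressor PexX bound, *irpX* is not transcribed.
So IrpX is not produced.
Melibiose is present, so NolM is inactive.
Required activator NolM is absent, so *nerW* is not transcribed.
→ *nerW* is OFF.
Mn²⁺ is present, so LomT is inactive.
With no repressor bound, *jovT* is transcribed.
→ *jovT* is ON.
1 of the 4 genes is transcribed.

1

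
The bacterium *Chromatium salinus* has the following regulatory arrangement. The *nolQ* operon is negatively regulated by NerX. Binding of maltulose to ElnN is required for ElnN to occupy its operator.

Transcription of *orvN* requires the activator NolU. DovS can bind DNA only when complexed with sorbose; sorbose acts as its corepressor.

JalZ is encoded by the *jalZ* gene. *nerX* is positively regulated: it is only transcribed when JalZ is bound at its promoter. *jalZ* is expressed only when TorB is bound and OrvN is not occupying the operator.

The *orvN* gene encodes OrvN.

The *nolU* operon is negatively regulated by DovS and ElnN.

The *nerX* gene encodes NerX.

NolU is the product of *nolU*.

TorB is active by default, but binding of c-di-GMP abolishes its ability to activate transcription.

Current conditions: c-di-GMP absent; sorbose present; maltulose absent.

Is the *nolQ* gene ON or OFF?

Sorbose is present, so DovS is active.
Maltulose is absent, so ElnN is inactive.
With repressor DovS bound, *nolU* is not transcribed.
So NolU is not produced.
Required activator NolU is absent, so *orvN* is not transcribed.
So OrvN is not produced.
c-di-GMP is absent, so TorB is active.
No repressor is bound and TorB is active, so *jalZ* is transcribed.
So JalZ is produced and active.
No repressor is bound and JalZ is active, so *nerX* is transcribed.
So NerX is produced and active.
With repressor NerX bound, *nolQ* is not transcribed.

OFF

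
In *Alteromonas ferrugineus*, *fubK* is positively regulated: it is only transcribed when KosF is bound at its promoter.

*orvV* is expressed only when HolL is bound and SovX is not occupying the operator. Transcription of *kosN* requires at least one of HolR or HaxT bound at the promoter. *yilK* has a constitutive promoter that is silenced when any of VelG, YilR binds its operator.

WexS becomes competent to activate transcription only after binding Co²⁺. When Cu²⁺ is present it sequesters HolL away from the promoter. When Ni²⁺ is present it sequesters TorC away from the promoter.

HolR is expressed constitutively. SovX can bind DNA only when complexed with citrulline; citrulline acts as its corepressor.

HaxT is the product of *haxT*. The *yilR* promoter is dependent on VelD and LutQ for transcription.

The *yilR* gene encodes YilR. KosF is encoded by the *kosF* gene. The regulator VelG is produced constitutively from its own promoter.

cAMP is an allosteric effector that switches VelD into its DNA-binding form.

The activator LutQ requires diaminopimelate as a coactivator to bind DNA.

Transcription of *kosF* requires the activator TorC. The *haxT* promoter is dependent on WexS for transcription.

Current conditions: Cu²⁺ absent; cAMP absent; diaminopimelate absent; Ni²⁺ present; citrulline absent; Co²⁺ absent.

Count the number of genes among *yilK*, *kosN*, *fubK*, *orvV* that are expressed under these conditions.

VelG is produced constitutively and is active.
cAMP is absent, so VelD is inactive.
Diaminopimelate is absent, so LutQ is inactive.
Required activator VelD is absent, so *yilR* is not transcribed.
So YilR is not produced.
With repressor VelG bound, *yilK* is not transcribed.
→ *yilK* is OFF.
HolR is produced constitutively and is active.
Co²⁺ is absent, so WexS is inactive.
Required activator WexS is absent, so *haxT* is not transcribed.
So HaxT is not produced.
Activator HolR is present, so *kosN* is transcribed.
→ *kosN* is ON.
Ni²⁺ is present, so TorC is inactive.
Required activator TorC is absent, so *kosF* is not transcribed.
So KosF is not produced.
Required activator KosF is absent, so *fubK* is not transcribed.
→ *fubK* is OFF.
Cu²⁺ is absent, so HolL is active.
Citrulline is absent, so SovX is inactive.
No repressor is bound and HolL is active, so *orvV* is transcribed.
→ *orvV* is ON.
2 of the 4 genes are transcribed.

2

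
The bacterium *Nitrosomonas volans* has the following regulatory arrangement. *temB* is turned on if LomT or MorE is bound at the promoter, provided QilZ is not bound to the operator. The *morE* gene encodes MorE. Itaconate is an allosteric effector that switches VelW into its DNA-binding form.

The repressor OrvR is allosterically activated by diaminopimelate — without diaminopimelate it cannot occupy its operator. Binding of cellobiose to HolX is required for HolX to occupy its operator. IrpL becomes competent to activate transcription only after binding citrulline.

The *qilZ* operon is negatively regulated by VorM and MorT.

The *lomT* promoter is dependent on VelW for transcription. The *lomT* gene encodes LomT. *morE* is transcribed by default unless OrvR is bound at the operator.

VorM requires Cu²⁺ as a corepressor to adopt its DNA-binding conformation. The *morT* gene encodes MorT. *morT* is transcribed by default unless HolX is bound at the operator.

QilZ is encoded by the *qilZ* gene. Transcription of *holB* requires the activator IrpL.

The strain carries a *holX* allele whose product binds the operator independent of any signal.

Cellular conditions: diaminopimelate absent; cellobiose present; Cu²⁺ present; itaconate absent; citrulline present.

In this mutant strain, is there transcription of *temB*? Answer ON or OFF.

Cu²⁺ is present, so VorM is active.
HolX is constitutively active in this strain.
With repressor HolX bound, *morT* is not transcribed.
So MorT is not produced.
With repressor VorM bound, *qilZ* is not transcribed.
So QilZ is not produced.
Itaconate is absent, so VelW is inactive.
Required activator VelW is absent, so *lomT* is not transcribed.
So LomT is not produced.
Diaminopimelate is absent, so OrvR is inactive.
With no repressor bound, *morE* is transcribed.
So MorE is produced and active.
Activator MorE is present, so *temB* is transcribed.

ON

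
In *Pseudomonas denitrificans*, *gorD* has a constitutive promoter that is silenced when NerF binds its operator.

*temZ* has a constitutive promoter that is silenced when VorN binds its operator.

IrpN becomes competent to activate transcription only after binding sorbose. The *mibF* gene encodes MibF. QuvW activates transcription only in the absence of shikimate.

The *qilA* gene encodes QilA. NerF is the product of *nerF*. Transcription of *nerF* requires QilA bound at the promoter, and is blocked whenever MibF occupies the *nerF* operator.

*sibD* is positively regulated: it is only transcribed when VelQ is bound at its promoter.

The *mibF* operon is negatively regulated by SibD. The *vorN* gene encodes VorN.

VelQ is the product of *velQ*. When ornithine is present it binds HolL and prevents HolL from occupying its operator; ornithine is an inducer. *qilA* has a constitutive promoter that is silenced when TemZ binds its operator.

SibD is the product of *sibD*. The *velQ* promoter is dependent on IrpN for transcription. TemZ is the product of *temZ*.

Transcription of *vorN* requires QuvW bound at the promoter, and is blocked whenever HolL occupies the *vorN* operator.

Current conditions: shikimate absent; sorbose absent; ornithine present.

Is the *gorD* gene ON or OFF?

ON

Shikimate is absent, so QuvW is active.
Ornithine is present, so HolL is inactive.
No repressor is bound and QuvW is active, so *vorN* is transcribed.
So VorN is produced and active.
With repressor VorN bound, *temZ* is not transcribed.
So TemZ is not produced.
With no repressor bound, *qilA* is transcribed.
So QilA is produced and active.
Sorbose is absent, so IrpN is inactive.
Required activator IrpN is absent, so *velQ* is not transcribed.
So VelQ is not produced.
Required activator VelQ is absent, so *sibD* is not transcribed.
So SibD is not produced.
With no repressor bound, *mibF* is transcribed.
So MibF is produced and active.
With repressor MibF bound, *nerF* is not transcribed.
So NerF is not produced.
With no repressor bound, *gorD* is transcribed.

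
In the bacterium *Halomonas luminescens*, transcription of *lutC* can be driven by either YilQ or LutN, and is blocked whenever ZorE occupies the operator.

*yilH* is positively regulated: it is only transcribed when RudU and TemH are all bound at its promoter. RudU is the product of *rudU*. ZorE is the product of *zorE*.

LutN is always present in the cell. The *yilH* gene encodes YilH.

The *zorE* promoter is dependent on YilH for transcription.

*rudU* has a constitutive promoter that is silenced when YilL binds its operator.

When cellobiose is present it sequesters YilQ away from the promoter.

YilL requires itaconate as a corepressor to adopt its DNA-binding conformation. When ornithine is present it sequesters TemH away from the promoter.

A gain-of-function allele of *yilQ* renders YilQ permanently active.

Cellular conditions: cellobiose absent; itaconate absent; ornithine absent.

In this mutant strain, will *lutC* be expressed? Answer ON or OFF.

OFF

YilQ is constitutively active in this strain.
LutN is produced constitutively and is active.
Itaconate is absent, so YilL is inactive.
With no repressor bound, *rudU* is transcribed.
So RudU is produced and active.
Ornithine is absent, so TemH is active.
No repressor is bound and RudU and TemH are active, so *yilH* is transcribed.
So YilH is produced and active.
No repressor is bound and YilH is active, so *zorE* is transcribed.
So ZorE is produced and active.
With repressor ZorE bound, *lutC* is not transcribed.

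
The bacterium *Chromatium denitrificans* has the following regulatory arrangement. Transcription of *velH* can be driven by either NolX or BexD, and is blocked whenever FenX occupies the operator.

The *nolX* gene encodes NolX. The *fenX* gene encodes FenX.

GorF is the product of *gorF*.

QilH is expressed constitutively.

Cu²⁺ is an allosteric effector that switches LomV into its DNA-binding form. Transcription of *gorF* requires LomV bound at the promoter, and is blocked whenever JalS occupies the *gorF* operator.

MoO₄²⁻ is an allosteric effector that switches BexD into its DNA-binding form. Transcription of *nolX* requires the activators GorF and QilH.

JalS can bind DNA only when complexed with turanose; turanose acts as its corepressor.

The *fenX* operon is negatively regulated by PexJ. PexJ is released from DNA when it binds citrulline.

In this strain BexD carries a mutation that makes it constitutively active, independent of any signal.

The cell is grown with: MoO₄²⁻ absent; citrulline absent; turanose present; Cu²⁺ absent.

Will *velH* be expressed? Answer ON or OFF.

Cu²⁺ is absent, so LomV is inactive.
Turanose is present, so JalS is active.
With repressor JalS bound, *gorF* is not transcribed.
So GorF is not produced.
QilH is produced constitutively and is active.
Required activator GorF is absent, so *nolX* is not transcribed.
So NolX is not produced.
Citrulline is absent, so PexJ is active.
With repressor PexJ bound, *fenX* is not transcribed.
So FenX is not produced.
BexD is constitutively active in this strain.
Activator BexD is present, so *velH* is transcribed.

ON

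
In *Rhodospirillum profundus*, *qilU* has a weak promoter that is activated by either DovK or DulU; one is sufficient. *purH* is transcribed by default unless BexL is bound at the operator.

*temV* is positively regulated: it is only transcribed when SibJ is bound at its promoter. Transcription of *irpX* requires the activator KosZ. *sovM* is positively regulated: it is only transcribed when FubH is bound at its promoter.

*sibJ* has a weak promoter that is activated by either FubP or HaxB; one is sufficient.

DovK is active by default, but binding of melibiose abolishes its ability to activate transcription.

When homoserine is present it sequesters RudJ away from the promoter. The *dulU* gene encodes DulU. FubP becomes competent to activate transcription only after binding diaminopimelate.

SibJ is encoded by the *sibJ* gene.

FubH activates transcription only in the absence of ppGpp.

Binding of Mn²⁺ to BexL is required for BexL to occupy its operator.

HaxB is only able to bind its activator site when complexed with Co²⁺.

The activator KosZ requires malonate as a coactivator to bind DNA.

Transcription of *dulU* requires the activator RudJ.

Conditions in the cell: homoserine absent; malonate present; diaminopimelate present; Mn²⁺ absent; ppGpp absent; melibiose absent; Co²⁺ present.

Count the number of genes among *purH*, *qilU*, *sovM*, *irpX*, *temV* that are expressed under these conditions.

Mn²⁺ is absent, so BexL is inactive.
With no repressor bound, *purH* is transcribed.
→ *purH* is ON.
Melibiose is absent, so DovK is active.
Homoserine is absent, so RudJ is active.
No repressor is bound and RudJ is active, so *dulU* is transcribed.
So DulU is produced and active.
Activator DovK is present, so *qilU* is transcribed.
→ *qilU* is ON.
ppGpp is absent, so FubH is active.
No repressor is bound and FubH is active, so *sovM* is transcribed.
→ *sovM* is ON.
Malonate is present, so KosZ is active.
No repressor is bound and KosZ is active, so *irpX* is transcribed.
→ *irpX* is ON.
Diaminopimelate is present, so FubP is active.
Co²⁺ is present, so HaxB is active.
Activator FubP is present, so *sibJ* is transcribed.
So SibJ is produced and active.
No repressor is bound and SibJ is active, so *temV* is transcribed.
→ *temV* is ON.
5 of the 5 genes are transcribed.

5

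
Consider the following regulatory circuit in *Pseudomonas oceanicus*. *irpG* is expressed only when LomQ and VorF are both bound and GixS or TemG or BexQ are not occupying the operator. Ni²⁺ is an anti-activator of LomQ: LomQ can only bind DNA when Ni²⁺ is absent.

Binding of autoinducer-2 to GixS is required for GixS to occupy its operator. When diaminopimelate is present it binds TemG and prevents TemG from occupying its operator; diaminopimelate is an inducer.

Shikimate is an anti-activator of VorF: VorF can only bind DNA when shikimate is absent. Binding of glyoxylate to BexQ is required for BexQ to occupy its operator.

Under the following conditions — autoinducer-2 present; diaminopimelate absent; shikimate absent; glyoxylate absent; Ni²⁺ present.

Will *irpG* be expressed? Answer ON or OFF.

Ni²⁺ is present, so LomQ is inactive.
Autoinducer-2 is present, so GixS is active.
Shikimate is absent, so VorF is active.
Diaminopimelate is absent, so TemG is active.
Glyoxylate is absent, so BexQ is inactive.
With repressor GixS bound, *irpG* is not transcribed.

OFF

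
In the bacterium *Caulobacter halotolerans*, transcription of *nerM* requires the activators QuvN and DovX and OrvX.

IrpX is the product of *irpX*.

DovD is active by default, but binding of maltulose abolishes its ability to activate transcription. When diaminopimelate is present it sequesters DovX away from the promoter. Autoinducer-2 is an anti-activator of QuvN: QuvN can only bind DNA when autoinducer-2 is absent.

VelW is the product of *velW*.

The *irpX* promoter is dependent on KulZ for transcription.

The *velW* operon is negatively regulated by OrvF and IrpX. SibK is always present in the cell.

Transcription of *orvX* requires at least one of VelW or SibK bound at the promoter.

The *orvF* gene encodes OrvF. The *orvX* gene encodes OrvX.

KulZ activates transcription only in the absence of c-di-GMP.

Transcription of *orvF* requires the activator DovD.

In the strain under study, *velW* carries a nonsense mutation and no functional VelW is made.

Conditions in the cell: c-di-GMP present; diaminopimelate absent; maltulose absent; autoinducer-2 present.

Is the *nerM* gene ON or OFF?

Autoinducer-2 is present, so QuvN is inactive.
Diaminopimelate is absent, so DovX is active.
VelW is non-functional in this strain, so it has no effect.
SibK is produced constitutively and is active.
Activator SibK is present, so *orvX* is transcribed.
So OrvX is produced and active.
Required activator QuvN is absent, so *nerM* is not transcribed.

OFF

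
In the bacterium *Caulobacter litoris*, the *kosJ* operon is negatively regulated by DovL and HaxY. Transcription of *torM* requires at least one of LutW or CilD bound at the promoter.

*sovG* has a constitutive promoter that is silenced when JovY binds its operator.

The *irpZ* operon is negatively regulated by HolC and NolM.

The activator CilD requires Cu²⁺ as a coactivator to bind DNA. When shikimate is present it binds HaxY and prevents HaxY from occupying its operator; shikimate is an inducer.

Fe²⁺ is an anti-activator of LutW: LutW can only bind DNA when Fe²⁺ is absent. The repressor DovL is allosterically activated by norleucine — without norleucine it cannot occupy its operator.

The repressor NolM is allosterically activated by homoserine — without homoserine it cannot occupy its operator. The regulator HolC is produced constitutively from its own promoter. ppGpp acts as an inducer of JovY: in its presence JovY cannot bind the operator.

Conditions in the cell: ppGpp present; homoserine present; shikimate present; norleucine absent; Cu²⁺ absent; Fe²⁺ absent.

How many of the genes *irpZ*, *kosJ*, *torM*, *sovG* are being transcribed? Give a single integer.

3

HolC is produced constitutively and is active.
Homoserine is present, so NolM is active.
With repressor HolC bound, *irpZ* is not transcribed.
→ *irpZ* is OFF.
Norleucine is absent, so DovL is inactive.
Shikimate is present, so HaxY is inactive.
With no repressor bound, *kosJ* is transcribed.
→ *kosJ* is ON.
Fe²⁺ is absent, so LutW is active.
Cu²⁺ is absent, so CilD is inactive.
Activator LutW is present, so *torM* is transcribed.
→ *torM* is ON.
ppGpp is present, so JovY is inactive.
With no repressor bound, *sovG* is transcribed.
→ *sovG* is ON.
3 of the 4 genes are transcribed.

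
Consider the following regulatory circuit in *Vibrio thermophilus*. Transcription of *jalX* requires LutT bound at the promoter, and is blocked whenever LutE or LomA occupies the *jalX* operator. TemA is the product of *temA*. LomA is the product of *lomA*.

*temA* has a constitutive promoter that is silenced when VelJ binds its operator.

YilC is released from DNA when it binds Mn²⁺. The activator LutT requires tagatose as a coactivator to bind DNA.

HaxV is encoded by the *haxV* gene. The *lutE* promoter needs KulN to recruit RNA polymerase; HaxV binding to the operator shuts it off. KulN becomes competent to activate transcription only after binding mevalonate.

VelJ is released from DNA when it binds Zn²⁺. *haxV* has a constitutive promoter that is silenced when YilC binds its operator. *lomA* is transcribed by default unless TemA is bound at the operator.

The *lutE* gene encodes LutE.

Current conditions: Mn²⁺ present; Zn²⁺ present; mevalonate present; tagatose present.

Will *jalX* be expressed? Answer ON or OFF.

Tagatose is present, so LutT is active.
Mn²⁺ is present, so YilC is inactive.
With no repressor bound, *haxV* is transcribed.
So HaxV is produced and active.
Mevalonate is present, so KulN is active.
With repressor HaxV bound, *lutE* is not transcribed.
So LutE is not produced.
Zn²⁺ is present, so VelJ is inactive.
With no repressor bound, *temA* is transcribed.
So TemA is produced and active.
With repressor TemA bound, *lomA* is not transcribed.
So LomA is not produced.
No repressor is bound and LutT is active, so *jalX* is transcribed.

ON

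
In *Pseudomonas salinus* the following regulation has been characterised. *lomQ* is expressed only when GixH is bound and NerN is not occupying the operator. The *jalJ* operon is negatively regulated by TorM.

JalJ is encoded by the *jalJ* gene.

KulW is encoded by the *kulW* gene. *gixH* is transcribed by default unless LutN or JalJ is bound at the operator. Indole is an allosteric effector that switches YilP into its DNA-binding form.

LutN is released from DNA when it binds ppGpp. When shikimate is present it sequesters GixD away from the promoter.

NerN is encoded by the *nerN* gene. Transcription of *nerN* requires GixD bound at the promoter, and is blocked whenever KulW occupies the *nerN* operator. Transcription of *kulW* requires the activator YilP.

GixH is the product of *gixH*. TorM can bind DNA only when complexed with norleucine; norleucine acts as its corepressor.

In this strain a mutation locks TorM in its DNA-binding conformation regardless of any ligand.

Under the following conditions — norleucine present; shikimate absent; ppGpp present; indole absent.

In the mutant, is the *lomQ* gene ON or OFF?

OFF

Indole is absent, so YilP is inactive.
Required activator YilP is absent, so *kulW* is not transcribed.
So KulW is not produced.
Shikimate is absent, so GixD is active.
No repressor is bound and GixD is active, so *nerN* is transcribed.
So NerN is produced and active.
ppGpp is present, so LutN is inactive.
TorM is constitutively active in this strain.
With repressor TorM bound, *jalJ* is not transcribed.
So JalJ is not produced.
With no repressor bound, *gixH* is transcribed.
So GixH is produced and active.
With repressor NerN bound, *lomQ* is not transcribed.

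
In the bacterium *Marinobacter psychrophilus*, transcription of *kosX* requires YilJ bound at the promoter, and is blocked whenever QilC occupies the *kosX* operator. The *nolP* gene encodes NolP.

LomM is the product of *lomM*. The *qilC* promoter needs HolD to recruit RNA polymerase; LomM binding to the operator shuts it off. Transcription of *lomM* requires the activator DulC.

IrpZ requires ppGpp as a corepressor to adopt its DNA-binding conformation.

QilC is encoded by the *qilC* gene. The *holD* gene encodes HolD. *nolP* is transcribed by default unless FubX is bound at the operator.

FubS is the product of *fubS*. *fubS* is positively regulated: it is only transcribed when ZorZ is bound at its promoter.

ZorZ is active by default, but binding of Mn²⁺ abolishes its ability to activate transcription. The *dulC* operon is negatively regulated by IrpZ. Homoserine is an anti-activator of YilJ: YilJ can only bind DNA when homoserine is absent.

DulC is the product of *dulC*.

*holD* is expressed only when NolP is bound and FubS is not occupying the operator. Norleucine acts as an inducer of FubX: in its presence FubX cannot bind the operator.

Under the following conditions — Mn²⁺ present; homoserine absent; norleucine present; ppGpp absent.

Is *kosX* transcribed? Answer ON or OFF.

ON

ppGpp is absent, so IrpZ is inactive.
With no repressor bound, *dulC* is transcribed.
So DulC is produced and active.
No repressor is bound and DulC is active, so *lomM* is transcribed.
So LomM is produced and active.
Norleucine is present, so FubX is inactive.
With no repressor bound, *nolP* is transcribed.
So NolP is produced and active.
Mn²⁺ is present, so ZorZ is inactive.
Required activator ZorZ is absent, so *fubS* is not transcribed.
So FubS is not produced.
No repressor is bound and NolP is active, so *holD* is transcribed.
So HolD is produced and active.
With repressor LomM bound, *qilC* is not transcribed.
So QilC is not produced.
Homoserine is absent, so YilJ is active.
No repressor is bound and YilJ is active, so *kosX* is transcribed.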